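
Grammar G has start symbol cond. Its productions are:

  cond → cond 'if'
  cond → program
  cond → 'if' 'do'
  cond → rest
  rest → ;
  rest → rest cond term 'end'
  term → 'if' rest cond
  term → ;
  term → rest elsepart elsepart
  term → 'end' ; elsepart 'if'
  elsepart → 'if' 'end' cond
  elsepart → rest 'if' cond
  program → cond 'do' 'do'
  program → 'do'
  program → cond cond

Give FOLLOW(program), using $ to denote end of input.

{ $, 'do', 'end', 'if', ; }

In cond → program: program is at the end, add FOLLOW(cond) = { $, 'do', 'end', 'if', ; }.
Union: FOLLOW(program) = { $, 'do', 'end', 'if', ; }.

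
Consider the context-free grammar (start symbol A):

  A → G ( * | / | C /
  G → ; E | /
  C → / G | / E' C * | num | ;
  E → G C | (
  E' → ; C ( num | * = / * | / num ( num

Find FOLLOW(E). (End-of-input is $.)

In G → ; E: E is at the end, add FOLLOW(G) = { (, *, /, ;, num }.
Union: FOLLOW(E) = { (, *, /, ;, num }.

{ (, *, /, ;, num }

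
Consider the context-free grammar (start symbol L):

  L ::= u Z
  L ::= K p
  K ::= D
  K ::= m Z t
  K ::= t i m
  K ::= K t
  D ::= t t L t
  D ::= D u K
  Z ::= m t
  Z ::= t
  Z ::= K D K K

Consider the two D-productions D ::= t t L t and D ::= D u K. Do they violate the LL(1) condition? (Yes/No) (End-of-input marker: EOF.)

FIRST(t t L t) = { t } and FIRST(D u K) = { t }.
Both contain t, so the two alternatives are not disjoint — LL(1) conflict.

Yes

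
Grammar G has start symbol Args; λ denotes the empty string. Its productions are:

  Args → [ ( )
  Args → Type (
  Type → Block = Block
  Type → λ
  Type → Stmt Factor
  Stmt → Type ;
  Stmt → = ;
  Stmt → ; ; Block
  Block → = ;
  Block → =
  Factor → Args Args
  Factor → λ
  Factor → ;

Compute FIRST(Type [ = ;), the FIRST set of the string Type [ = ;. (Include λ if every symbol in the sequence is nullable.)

{ ;, =, [ }

Add FIRST(Type)\{λ} = { ;, = }; Type is nullable, continue.
[ is a terminal; add {[} and stop.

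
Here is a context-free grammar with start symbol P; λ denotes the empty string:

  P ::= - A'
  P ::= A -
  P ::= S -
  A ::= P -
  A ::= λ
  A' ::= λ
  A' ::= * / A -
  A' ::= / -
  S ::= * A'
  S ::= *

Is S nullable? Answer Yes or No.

No

Nullable nonterminals: A, A'.
No production of S has an RHS whose symbols are all nullable, so S is not nullable.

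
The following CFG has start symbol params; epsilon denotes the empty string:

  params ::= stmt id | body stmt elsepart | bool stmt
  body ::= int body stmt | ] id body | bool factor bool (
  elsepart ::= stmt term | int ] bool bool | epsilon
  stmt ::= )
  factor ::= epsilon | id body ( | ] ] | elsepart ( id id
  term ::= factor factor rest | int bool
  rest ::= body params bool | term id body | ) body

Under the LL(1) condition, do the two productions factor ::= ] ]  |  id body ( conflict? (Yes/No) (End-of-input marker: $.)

FIRST(] ]) = { ] } and FIRST(id body () = { id }.
The FIRST sets are disjoint and neither alternative is nullable — no conflict.

No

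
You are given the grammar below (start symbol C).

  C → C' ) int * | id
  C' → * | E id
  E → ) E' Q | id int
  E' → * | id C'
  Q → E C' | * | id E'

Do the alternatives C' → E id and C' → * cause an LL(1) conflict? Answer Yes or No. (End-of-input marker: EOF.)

FIRST(E id) = { ), id } and FIRST(*) = { * }.
The FIRST sets are disjoint and neither alternative is nullable — no conflict.

No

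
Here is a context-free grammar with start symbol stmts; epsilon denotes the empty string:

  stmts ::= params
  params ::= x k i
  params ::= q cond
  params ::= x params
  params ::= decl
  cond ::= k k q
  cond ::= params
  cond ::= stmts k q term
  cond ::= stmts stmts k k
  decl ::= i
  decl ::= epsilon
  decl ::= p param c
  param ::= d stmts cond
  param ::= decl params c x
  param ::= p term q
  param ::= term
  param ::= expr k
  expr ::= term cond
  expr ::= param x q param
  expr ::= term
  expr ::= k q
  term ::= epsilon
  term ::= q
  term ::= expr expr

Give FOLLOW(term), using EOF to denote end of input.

{ EOF, c, d, i, k, p, q, x }

In cond ::= stmts k q term: term is at the end, add FOLLOW(cond) = { EOF, c, d, i, k, p, q, x }.
In param ::= p term q: add FIRST(q) = { q }.
In param ::= term: term is at the end, add FOLLOW(param) = { EOF, c, d, i, k, p, q, x }.
In expr ::= term cond: add FIRST(cond)\{epsilon} = { i, k, p, q, x }.
  Since cond is nullable, also add FOLLOW(expr) = { EOF, c, d, i, k, p, q, x }.
In expr ::= term: term is at the end, add FOLLOW(expr) = { EOF, c, d, i, k, p, q, x }.
Union: FOLLOW(term) = { EOF, c, d, i, k, p, q, x }.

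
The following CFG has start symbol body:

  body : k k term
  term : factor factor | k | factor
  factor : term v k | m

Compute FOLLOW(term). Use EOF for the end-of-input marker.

{ EOF, v }

In body : k k term: term is at the end, add FOLLOW(body) = { EOF }.
In factor : term v k: add FIRST(v k) = { v }.
Union: FOLLOW(term) = { EOF, v }.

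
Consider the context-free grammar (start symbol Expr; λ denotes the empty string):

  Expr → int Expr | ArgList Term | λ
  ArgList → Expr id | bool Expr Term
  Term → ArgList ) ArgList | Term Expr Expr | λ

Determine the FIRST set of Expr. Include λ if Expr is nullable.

Expr → int Expr contributes {int}.
From Expr → ArgList Term: add FIRST(ArgList) = { bool, id, int }.
Expr → λ contributes λ.
Union: FIRST(Expr) = { bool, id, int, λ }.

{ bool, id, int, λ }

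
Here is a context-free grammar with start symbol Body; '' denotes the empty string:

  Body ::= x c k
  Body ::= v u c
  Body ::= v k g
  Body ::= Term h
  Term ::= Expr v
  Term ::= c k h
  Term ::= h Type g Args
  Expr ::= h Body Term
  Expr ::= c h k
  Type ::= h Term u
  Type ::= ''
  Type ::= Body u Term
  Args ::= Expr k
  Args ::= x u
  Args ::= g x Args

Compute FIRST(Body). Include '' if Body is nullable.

{ c, h, v, x }

Body ::= x c k contributes {x}.
Body ::= v u c contributes {v}.
Body ::= v k g contributes {v}.
From Body ::= Term h: add FIRST(Term) = { c, h }.
Union: FIRST(Body) = { c, h, v, x }.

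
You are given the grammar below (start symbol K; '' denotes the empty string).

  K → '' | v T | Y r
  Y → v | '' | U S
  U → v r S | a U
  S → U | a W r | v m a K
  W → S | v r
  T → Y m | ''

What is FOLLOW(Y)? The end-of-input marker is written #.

In K → Y r: add FIRST(r) = { r }.
In T → Y m: add FIRST(m) = { m }.
Union: FOLLOW(Y) = { m, r }.

{ m, r }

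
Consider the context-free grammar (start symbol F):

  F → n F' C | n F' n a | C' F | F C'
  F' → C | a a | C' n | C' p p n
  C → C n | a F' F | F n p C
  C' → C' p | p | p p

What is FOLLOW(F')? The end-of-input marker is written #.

In F → n F' C: add FIRST(C) = { a, n, p }.
In F → n F' n a: add FIRST(n a) = { n }.
In C → a F' F: add FIRST(F) = { n, p }.
Union: FOLLOW(F') = { a, n, p }.

{ a, n, p }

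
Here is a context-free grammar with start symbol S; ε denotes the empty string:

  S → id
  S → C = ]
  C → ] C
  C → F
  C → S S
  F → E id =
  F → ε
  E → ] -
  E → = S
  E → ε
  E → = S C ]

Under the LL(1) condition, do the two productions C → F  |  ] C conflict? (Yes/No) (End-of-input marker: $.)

Yes

FIRST(F) = { =, ], id, ε } and FIRST(] C) = { ] }.
Both contain ], so the two alternatives are not disjoint — LL(1) conflict.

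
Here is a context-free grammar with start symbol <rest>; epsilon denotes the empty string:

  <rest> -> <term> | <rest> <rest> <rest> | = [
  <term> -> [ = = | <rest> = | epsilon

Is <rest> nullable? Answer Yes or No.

Yes

<rest> -> <term> and each of <term> is nullable, so <rest> ⇒* epsilon.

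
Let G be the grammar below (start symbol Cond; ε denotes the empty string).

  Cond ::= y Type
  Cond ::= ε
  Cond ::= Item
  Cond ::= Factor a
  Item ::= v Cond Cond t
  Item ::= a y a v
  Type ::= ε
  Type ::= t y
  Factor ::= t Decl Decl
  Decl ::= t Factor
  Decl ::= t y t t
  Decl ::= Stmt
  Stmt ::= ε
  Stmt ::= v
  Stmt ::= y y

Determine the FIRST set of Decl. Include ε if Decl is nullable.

{ t, v, y, ε }

Decl ::= t Factor contributes {t}.
Decl ::= t y t t contributes {t}.
From Decl ::= Stmt: add FIRST(Stmt) = { v, y, ε } (including ε since Stmt is nullable).
Union: FIRST(Decl) = { t, v, y, ε }.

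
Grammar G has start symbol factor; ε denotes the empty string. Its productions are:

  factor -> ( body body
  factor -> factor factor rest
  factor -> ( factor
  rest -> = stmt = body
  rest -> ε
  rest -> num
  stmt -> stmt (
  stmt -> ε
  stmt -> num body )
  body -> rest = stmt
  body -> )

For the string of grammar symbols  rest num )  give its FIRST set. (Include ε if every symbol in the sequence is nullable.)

{ =, num }

Add FIRST(rest)\{ε} = { =, num }; rest is nullable, continue.
num is a terminal; add {num} and stop.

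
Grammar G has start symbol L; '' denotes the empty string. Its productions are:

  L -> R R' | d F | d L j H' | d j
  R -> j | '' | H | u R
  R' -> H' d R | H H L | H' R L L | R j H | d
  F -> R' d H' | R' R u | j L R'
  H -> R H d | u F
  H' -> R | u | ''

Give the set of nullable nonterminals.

Directly nullable (have an ''-production): R, H'.
No other nonterminal has a production whose RHS symbols are all nullable.

{ H', R }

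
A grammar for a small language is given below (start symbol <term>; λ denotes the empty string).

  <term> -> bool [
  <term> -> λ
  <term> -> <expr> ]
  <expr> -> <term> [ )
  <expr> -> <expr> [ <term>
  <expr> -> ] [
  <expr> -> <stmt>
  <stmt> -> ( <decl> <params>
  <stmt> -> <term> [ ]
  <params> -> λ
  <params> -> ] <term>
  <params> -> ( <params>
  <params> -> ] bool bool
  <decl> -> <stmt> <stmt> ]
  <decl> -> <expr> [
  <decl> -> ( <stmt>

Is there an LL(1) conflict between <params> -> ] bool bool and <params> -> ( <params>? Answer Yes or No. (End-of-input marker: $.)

No

FIRST(] bool bool) = { ] } and FIRST(( <params>) = { ( }.
The FIRST sets are disjoint and neither alternative is nullable — no conflict.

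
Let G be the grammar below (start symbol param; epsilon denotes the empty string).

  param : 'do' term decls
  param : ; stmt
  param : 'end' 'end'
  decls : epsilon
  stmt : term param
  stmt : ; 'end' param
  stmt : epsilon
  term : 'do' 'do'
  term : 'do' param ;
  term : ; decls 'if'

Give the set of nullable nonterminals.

Directly nullable (have an epsilon-production): decls, stmt.
No other nonterminal has a production whose RHS symbols are all nullable.

{ decls, stmt }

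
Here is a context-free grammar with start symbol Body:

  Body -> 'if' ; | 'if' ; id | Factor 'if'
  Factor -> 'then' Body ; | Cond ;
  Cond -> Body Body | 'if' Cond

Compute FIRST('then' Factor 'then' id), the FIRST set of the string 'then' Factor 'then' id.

{ 'then' }

'then' is a terminal; add {'then'} and stop.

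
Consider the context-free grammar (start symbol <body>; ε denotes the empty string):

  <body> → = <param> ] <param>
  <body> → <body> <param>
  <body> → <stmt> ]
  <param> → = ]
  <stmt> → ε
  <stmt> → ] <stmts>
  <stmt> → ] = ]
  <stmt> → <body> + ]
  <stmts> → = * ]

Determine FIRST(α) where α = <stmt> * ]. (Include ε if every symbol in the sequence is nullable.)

Add FIRST(<stmt>)\{ε} = { =, ] }; <stmt> is nullable, continue.
* is a terminal; add {*} and stop.

{ *, =, ] }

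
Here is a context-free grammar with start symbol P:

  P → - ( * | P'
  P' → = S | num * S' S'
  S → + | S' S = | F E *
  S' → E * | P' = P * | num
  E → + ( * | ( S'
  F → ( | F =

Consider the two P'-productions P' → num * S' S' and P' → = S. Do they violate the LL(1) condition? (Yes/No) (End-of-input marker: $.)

FIRST(num * S' S') = { num } and FIRST(= S) = { = }.
The FIRST sets are disjoint and neither alternative is nullable — no conflict.

No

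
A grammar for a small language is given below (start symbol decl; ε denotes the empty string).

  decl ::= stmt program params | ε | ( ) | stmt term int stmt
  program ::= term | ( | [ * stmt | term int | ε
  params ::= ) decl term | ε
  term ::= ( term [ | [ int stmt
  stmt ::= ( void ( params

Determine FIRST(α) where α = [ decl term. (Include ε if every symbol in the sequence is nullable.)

{ [ }

[ is a terminal; add {[} and stop.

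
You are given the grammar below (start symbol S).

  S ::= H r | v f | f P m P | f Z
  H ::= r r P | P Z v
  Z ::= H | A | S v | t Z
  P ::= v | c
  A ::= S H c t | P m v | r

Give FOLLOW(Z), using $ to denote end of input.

In S ::= f Z: Z is at the end, add FOLLOW(S) = { $, c, r, v }.
In H ::= P Z v: add FIRST(v) = { v }.
In Z ::= t Z: Z is at the end, add FOLLOW(Z) = { $, c, r, v }.
Union: FOLLOW(Z) = { $, c, r, v }.

{ $, c, r, v }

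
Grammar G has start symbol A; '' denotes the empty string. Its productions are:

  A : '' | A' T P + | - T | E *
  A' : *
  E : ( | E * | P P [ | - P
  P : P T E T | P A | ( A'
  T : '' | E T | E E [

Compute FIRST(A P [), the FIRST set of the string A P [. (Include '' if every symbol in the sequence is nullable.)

{ (, *, - }

Add FIRST(A)\{''} = { (, *, - }; A is nullable, continue.
Add FIRST(P) = { ( }; P is not nullable, stop.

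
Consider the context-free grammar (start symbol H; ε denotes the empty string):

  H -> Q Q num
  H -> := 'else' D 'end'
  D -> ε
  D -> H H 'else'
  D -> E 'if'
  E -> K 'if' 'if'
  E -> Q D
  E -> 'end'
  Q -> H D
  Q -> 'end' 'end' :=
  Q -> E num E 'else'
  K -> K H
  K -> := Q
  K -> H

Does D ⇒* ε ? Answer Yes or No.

Yes

D has an ε-production, so D ⇒ ε.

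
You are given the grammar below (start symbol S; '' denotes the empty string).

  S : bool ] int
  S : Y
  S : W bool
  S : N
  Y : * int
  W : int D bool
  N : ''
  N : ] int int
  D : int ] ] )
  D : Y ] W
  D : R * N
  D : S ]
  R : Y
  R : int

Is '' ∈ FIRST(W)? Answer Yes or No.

No

Nullable nonterminals: N, S.
No production of W has an RHS whose symbols are all nullable, so W is not nullable.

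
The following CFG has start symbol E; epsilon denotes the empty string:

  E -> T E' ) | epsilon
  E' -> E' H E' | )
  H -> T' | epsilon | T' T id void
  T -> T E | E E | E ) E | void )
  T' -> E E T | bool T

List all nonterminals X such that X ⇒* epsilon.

Directly nullable (have an epsilon-production): E, H.
T' -> E E T with every symbol nullable, so T' is nullable.
T -> T E with every symbol nullable, so T is nullable.
No other nonterminal has a production whose RHS symbols are all nullable.

{ E, H, T, T' }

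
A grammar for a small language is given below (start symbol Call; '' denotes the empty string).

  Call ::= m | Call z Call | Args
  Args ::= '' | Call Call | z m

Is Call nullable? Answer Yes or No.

Yes

Call ::= Args and each of Args is nullable, so Call ⇒* ''.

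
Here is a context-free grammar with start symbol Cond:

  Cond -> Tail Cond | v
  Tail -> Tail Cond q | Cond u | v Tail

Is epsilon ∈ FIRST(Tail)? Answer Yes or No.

No nonterminal in this grammar is nullable.
No production of Tail has an RHS whose symbols are all nullable, so Tail is not nullable.

No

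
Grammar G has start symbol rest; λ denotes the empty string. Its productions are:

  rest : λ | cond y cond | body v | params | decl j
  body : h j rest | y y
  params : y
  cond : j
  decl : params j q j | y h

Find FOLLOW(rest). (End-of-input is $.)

{ $, v }

rest is the start symbol, so $ ∈ FOLLOW(rest).
In body : h j rest: rest is at the end, add FOLLOW(body) = { v }.
Union: FOLLOW(rest) = { $, v }.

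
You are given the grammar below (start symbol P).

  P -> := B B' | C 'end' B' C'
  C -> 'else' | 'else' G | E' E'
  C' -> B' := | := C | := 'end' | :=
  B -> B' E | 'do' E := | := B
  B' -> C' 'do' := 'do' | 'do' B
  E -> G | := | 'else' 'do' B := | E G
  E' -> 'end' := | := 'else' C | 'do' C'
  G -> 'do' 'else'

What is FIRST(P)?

{ 'do', 'else', 'end', := }

P -> := B B' contributes {:=}.
From P -> C 'end' B' C': add FIRST(C) = { 'do', 'else', 'end', := }.
Union: FIRST(P) = { 'do', 'else', 'end', := }.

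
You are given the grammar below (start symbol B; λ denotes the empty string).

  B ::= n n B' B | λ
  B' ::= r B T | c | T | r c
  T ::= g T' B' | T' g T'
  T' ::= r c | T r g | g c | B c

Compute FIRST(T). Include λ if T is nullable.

{ c, g, n, r }

T ::= g T' B' contributes {g}.
From T ::= T' g T': add FIRST(T') = { c, g, n, r }.
Union: FIRST(T) = { c, g, n, r }.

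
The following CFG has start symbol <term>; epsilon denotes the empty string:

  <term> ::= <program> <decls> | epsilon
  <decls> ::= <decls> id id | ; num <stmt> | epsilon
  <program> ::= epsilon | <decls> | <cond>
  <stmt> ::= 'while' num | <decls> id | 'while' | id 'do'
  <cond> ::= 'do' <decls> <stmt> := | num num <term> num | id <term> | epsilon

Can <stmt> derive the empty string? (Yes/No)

Nullable nonterminals: <cond>, <decls>, <program>, <term>.
No production of <stmt> has an RHS whose symbols are all nullable, so <stmt> is not nullable.

No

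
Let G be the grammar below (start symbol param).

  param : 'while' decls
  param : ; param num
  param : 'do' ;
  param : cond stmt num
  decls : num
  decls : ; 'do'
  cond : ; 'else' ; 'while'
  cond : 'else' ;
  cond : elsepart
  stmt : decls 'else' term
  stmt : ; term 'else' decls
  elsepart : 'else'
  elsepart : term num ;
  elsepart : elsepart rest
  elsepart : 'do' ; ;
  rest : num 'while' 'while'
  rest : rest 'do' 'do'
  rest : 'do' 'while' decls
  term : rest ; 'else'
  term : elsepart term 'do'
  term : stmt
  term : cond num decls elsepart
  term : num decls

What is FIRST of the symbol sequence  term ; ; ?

{ 'do', 'else', ;, num }

Add FIRST(term) = { 'do', 'else', ;, num }; term is not nullable, stop.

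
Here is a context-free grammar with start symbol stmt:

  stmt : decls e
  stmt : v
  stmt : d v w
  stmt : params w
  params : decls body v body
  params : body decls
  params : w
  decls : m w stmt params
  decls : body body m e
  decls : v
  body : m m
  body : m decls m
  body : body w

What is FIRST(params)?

{ m, v, w }

From params : decls body v body: add FIRST(decls) = { m, v }.
From params : body decls: add FIRST(body) = { m }.
params : w contributes {w}.
Union: FIRST(params) = { m, v, w }.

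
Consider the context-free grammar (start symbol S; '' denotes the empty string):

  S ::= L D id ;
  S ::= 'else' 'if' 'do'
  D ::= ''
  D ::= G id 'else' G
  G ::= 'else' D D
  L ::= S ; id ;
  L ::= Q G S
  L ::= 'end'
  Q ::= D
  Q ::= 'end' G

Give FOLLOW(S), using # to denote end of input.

{ #, 'else', ;, id }

S is the start symbol, so # ∈ FOLLOW(S).
In L ::= S ; id ;: add FIRST(; id ;) = { ; }.
In L ::= Q G S: S is at the end, add FOLLOW(L) = { 'else', id }.
Union: FOLLOW(S) = { #, 'else', ;, id }.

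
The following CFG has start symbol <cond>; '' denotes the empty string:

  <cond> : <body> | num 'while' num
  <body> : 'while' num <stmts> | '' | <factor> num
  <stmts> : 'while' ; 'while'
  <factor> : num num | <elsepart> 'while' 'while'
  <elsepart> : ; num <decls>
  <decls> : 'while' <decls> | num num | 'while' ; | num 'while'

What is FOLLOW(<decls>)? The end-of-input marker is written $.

{ 'while' }

In <elsepart> : ; num <decls>: <decls> is at the end, add FOLLOW(<elsepart>) = { 'while' }.
In <decls> : 'while' <decls>: <decls> is at the end, add FOLLOW(<decls>) = { 'while' }.
Union: FOLLOW(<decls>) = { 'while' }.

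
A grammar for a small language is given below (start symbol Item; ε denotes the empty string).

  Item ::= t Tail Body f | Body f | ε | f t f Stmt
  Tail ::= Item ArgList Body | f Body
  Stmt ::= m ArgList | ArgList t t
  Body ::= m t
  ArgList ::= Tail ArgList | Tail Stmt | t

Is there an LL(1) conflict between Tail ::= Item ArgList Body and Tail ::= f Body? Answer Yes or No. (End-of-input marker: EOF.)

FIRST(Item ArgList Body) = { f, m, t } and FIRST(f Body) = { f }.
Both contain f, so the two alternatives are not disjoint — LL(1) conflict.

Yes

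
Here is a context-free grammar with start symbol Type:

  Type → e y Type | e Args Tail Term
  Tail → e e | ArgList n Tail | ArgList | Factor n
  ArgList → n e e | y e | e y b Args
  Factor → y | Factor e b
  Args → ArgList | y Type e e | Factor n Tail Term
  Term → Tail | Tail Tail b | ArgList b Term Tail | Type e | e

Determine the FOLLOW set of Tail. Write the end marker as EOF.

In Type → e Args Tail Term: add FIRST(Term) = { e, n, y }.
In Tail → ArgList n Tail: Tail is at the end, add FOLLOW(Tail) = { EOF, b, e, n, y }.
In Args → Factor n Tail Term: add FIRST(Term) = { e, n, y }.
In Term → Tail: Tail is at the end, add FOLLOW(Term) = { EOF, b, e, n, y }.
In Term → Tail Tail b: add FIRST(Tail b) = { e, n, y }.
In Term → Tail Tail b: add FIRST(b) = { b }.
In Term → ArgList b Term Tail: Tail is at the end, add FOLLOW(Term) = { EOF, b, e, n, y }.
Union: FOLLOW(Tail) = { EOF, b, e, n, y }.

{ EOF, b, e, n, y }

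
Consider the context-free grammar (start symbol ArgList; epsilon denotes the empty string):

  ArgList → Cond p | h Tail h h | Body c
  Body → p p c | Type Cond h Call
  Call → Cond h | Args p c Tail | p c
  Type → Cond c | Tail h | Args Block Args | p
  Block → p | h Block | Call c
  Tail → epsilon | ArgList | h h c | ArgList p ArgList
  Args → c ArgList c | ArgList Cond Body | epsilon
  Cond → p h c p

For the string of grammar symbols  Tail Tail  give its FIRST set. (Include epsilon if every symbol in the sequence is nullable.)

{ c, h, p, epsilon }

Add FIRST(Tail)\{epsilon} = { c, h, p }; Tail is nullable, continue.
Add FIRST(Tail)\{epsilon} = { c, h, p }; Tail is nullable, continue.
Every symbol is nullable, so include epsilon.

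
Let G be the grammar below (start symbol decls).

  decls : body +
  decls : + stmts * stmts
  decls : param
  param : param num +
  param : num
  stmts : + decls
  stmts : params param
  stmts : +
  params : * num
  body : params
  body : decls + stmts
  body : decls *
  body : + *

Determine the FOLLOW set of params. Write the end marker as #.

In stmts : params param: add FIRST(param) = { num }.
In body : params: params is at the end, add FOLLOW(body) = { + }.
Union: FOLLOW(params) = { +, num }.

{ +, num }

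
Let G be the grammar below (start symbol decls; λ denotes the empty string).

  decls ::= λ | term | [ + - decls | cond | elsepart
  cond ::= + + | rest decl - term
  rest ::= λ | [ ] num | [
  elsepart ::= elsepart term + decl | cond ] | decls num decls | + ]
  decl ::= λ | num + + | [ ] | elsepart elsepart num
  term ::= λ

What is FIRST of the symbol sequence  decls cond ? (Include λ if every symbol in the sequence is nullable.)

{ +, -, [, num }

Add FIRST(decls)\{λ} = { +, -, [, num }; decls is nullable, continue.
Add FIRST(cond) = { +, -, [, num }; cond is not nullable, stop.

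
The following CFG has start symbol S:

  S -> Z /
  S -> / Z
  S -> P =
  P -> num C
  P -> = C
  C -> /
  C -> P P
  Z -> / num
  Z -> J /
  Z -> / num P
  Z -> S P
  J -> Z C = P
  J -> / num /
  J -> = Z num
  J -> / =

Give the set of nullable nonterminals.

{ } (none)

No nonterminal has an empty production or an RHS whose symbols are all nullable.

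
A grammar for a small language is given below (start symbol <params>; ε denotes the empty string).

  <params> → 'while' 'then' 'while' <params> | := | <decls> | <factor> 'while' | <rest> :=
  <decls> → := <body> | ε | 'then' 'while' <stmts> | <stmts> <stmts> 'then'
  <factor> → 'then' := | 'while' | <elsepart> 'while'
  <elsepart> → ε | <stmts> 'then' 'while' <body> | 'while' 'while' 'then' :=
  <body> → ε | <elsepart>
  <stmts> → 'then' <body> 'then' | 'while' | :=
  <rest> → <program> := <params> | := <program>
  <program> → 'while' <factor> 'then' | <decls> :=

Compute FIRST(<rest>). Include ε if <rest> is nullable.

From <rest> → <program> := <params>: add FIRST(<program>) = { 'then', 'while', := }.
<rest> → := <program> contributes {:=}.
Union: FIRST(<rest>) = { 'then', 'while', := }.

{ 'then', 'while', := }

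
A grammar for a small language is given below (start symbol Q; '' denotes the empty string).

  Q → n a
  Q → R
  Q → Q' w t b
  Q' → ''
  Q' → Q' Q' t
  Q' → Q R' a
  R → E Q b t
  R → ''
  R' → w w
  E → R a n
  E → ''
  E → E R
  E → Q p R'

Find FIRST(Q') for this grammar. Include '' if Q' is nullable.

{ a, b, n, p, t, w, '' }

Q' → '' contributes ''.
From Q' → Q' Q' t: Q', Q' nullable, take FIRST(Q') ∪ FIRST(Q') ∪ {t} = { a, b, n, p, t, w }.
From Q' → Q R' a: Q nullable, take FIRST(Q) ∪ FIRST(R') = { a, b, n, p, t, w }.
Union: FIRST(Q') = { a, b, n, p, t, w, '' }.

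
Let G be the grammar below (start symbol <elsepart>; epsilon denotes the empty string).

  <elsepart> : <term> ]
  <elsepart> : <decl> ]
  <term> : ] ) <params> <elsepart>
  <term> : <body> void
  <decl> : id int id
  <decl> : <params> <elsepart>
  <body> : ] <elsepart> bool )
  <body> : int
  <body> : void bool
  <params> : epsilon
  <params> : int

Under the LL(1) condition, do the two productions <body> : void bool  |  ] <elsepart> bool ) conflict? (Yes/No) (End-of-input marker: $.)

No

FIRST(void bool) = { void } and FIRST(] <elsepart> bool )) = { ] }.
The FIRST sets are disjoint and neither alternative is nullable — no conflict.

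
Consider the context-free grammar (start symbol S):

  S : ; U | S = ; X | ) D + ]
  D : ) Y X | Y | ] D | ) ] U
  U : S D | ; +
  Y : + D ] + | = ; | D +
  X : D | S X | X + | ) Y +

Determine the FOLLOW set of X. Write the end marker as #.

{ #, ), +, ;, =, ] }

In S : S = ; X: X is at the end, add FOLLOW(S) = { #, ), +, ;, =, ] }.
In D : ) Y X: X is at the end, add FOLLOW(D) = { #, ), +, ;, =, ] }.
In X : S X: X is at the end, add FOLLOW(X) = { #, ), +, ;, =, ] }.
In X : X +: add FIRST(+) = { + }.
Union: FOLLOW(X) = { #, ), +, ;, =, ] }.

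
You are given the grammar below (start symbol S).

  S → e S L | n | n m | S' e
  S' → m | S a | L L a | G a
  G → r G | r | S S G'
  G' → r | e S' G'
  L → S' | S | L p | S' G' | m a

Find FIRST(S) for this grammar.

{ e, m, n, r }

S → e S L contributes {e}.
S → n contributes {n}.
S → n m contributes {n}.
From S → S' e: add FIRST(S') = { e, m, n, r }.
Union: FIRST(S) = { e, m, n, r }.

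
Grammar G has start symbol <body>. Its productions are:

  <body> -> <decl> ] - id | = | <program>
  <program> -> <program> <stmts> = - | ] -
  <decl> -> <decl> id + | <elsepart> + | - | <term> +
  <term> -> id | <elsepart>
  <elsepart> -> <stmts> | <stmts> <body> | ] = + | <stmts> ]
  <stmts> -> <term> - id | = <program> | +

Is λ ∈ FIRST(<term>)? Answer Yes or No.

No nonterminal in this grammar is nullable.
No production of <term> has an RHS whose symbols are all nullable, so <term> is not nullable.

No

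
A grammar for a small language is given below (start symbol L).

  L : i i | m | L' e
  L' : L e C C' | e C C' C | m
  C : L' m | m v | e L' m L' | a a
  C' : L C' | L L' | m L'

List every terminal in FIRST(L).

{ e, i, m }

L : i i contributes {i}.
L : m contributes {m}.
From L : L' e: add FIRST(L') = { e, i, m }.
Union: FIRST(L) = { e, i, m }.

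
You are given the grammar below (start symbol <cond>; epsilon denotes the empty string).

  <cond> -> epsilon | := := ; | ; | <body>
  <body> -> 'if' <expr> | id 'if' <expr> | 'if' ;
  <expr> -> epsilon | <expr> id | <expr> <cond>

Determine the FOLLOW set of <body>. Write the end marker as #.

In <cond> -> <body>: <body> is at the end, add FOLLOW(<cond>) = { #, 'if', :=, ;, id }.
Union: FOLLOW(<body>) = { #, 'if', :=, ;, id }.

{ #, 'if', :=, ;, id }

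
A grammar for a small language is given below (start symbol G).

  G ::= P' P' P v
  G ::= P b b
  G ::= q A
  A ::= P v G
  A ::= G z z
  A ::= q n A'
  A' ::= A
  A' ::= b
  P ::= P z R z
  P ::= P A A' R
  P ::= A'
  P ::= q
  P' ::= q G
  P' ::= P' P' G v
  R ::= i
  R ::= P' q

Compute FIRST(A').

From A' ::= A: add FIRST(A) = { b, q }.
A' ::= b contributes {b}.
Union: FIRST(A') = { b, q }.

{ b, q }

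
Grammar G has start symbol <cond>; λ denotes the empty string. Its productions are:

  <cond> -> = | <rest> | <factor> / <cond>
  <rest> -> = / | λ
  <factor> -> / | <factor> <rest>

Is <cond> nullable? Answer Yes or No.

<cond> -> <rest> and each of <rest> is nullable, so <cond> ⇒* λ.

Yes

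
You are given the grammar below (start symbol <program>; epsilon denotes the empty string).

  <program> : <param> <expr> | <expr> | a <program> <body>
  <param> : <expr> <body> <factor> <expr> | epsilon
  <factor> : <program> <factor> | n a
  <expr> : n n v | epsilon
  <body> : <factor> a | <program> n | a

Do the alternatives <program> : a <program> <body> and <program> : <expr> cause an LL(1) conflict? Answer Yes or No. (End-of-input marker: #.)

FIRST(a <program> <body>) = { a } and FIRST(<expr>) = { n, epsilon }.
The second alternative is nullable and FOLLOW(<program>) = { #, a, n } shares a with FIRST of the first — conflict.

Yes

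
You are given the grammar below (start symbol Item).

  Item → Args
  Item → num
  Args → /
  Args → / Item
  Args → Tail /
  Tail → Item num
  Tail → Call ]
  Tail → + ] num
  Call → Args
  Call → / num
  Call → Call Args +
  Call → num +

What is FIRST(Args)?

{ +, /, num }

Args → / contributes {/}.
Args → / Item contributes {/}.
From Args → Tail /: add FIRST(Tail) = { +, /, num }.
Union: FIRST(Args) = { +, /, num }.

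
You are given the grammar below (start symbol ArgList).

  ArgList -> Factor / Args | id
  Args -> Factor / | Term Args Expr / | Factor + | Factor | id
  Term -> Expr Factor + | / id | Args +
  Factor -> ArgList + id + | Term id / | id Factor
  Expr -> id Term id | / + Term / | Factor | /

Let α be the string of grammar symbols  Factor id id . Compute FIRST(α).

Add FIRST(Factor) = { /, id }; Factor is not nullable, stop.

{ /, id }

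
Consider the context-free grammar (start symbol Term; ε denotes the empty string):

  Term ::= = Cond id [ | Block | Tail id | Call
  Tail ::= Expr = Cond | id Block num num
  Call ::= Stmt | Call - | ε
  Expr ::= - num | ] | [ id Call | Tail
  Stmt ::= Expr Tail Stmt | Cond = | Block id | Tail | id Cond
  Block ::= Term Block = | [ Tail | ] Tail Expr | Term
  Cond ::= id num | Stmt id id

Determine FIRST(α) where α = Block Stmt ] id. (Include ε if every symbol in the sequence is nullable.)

{ -, =, [, ], id }

Add FIRST(Block)\{ε} = { -, =, [, ], id }; Block is nullable, continue.
Add FIRST(Stmt) = { -, =, [, ], id }; Stmt is not nullable, stop.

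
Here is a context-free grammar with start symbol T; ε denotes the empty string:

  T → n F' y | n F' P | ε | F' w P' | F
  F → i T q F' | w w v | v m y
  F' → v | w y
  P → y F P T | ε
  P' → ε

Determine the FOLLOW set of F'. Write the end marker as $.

{ $, i, n, q, v, w, y }

In T → n F' y: add FIRST(y) = { y }.
In T → n F' P: add FIRST(P)\{ε} = { y }.
  Since P is nullable, also add FOLLOW(T) = { $, i, n, q, v, w }.
In T → F' w P': add FIRST(w P') = { w }.
In F → i T q F': F' is at the end, add FOLLOW(F) = { $, i, n, q, v, w, y }.
Union: FOLLOW(F') = { $, i, n, q, v, w, y }.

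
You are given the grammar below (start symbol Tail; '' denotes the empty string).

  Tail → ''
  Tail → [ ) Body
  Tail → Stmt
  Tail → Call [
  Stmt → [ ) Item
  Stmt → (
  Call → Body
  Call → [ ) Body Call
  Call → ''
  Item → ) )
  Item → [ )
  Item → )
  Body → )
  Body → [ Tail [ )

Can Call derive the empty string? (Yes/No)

Call has an ''-production, so Call ⇒ ''.

Yes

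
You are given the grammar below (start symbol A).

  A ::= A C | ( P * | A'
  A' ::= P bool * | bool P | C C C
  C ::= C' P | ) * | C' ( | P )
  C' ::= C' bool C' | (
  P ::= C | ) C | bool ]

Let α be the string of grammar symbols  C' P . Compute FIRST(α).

Add FIRST(C') = { ( }; C' is not nullable, stop.

{ ( }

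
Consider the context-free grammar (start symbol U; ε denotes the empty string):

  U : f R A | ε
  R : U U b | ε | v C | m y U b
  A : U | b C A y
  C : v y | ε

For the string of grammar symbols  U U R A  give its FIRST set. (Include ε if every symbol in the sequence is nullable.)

Add FIRST(U)\{ε} = { f }; U is nullable, continue.
Add FIRST(U)\{ε} = { f }; U is nullable, continue.
Add FIRST(R)\{ε} = { b, f, m, v }; R is nullable, continue.
Add FIRST(A)\{ε} = { b, f }; A is nullable, continue.
Every symbol is nullable, so include ε.

{ b, f, m, v, ε }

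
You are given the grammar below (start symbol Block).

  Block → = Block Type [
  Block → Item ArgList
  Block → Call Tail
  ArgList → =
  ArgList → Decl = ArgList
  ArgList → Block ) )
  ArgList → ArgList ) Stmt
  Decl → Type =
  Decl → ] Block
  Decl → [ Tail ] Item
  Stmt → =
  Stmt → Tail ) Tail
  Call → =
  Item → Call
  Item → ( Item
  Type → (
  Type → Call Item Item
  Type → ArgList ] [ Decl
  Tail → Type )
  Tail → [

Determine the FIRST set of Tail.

From Tail → Type ): add FIRST(Type) = { (, =, [, ] }.
Tail → [ contributes {[}.
Union: FIRST(Tail) = { (, =, [, ] }.

{ (, =, [, ] }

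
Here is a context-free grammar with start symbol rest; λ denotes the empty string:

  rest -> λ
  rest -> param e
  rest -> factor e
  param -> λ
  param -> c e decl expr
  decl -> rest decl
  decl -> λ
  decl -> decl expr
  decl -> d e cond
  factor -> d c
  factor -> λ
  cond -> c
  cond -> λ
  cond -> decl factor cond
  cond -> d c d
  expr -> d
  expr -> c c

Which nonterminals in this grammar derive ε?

{ cond, decl, factor, param, rest }

Directly nullable (have an λ-production): rest, param, decl, factor, cond.
No other nonterminal has a production whose RHS symbols are all nullable.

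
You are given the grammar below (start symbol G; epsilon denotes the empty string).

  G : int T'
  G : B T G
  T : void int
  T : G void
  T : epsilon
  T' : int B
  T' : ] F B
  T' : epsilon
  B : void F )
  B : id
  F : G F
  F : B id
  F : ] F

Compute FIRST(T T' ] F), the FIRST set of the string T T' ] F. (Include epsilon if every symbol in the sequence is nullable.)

{ ], id, int, void }

Add FIRST(T)\{epsilon} = { id, int, void }; T is nullable, continue.
Add FIRST(T')\{epsilon} = { ], int }; T' is nullable, continue.
] is a terminal; add {]} and stop.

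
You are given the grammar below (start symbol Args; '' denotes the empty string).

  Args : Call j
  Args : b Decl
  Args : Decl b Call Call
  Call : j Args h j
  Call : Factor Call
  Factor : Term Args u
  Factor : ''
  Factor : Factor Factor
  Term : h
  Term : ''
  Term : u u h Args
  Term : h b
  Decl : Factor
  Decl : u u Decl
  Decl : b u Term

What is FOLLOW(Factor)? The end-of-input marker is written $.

In Call : Factor Call: add FIRST(Call) = { b, h, j, u }.
In Factor : Factor Factor: add FIRST(Factor)\{''} = { b, h, j, u }.
  Since Factor is nullable, also add FOLLOW(Factor) = { $, b, h, j, u }.
In Factor : Factor Factor: Factor is at the end, add FOLLOW(Factor) = { $, b, h, j, u }.
In Decl : Factor: Factor is at the end, add FOLLOW(Decl) = { $, b, h, j, u }.
Union: FOLLOW(Factor) = { $, b, h, j, u }.

{ $, b, h, j, u }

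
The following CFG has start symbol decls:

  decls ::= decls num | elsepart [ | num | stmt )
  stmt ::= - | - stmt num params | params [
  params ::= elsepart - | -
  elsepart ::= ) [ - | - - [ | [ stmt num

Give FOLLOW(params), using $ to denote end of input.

In stmt ::= - stmt num params: params is at the end, add FOLLOW(stmt) = { ), num }.
In stmt ::= params [: add FIRST([) = { [ }.
Union: FOLLOW(params) = { ), [, num }.

{ ), [, num }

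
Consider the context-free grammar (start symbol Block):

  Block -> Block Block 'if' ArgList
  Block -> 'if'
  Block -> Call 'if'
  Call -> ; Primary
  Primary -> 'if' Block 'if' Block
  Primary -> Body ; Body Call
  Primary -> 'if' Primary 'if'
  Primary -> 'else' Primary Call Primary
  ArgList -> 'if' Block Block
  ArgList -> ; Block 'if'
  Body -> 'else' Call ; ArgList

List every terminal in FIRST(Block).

From Block -> Block Block 'if' ArgList: add FIRST(Block) = { 'if', ; }.
Block -> 'if' contributes {'if'}.
From Block -> Call 'if': add FIRST(Call) = { ; }.
Union: FIRST(Block) = { 'if', ; }.

{ 'if', ; }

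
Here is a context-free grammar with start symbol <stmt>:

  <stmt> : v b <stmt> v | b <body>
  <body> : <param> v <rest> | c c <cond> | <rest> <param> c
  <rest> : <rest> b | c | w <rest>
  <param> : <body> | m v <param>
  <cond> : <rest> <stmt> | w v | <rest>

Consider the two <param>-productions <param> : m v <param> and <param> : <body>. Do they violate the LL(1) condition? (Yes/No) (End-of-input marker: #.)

FIRST(m v <param>) = { m } and FIRST(<body>) = { c, m, w }.
Both contain m, so the two alternatives are not disjoint — LL(1) conflict.

Yes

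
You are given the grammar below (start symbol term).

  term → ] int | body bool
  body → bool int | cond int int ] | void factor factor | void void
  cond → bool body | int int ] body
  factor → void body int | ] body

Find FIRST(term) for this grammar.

{ ], bool, int, void }

term → ] int contributes {]}.
From term → body bool: add FIRST(body) = { bool, int, void }.
Union: FIRST(term) = { ], bool, int, void }.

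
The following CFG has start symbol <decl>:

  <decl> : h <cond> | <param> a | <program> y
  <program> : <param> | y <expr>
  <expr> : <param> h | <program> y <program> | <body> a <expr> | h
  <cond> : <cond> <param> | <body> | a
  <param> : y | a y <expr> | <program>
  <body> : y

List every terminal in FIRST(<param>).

{ a, y }

<param> : y contributes {y}.
<param> : a y <expr> contributes {a}.
From <param> : <program>: add FIRST(<program>) = { a, y }.
Union: FIRST(<param>) = { a, y }.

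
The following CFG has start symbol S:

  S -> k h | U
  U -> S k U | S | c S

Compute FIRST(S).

S -> k h contributes {k}.
From S -> U: add FIRST(U) = { c, k }.
Union: FIRST(S) = { c, k }.

{ c, k }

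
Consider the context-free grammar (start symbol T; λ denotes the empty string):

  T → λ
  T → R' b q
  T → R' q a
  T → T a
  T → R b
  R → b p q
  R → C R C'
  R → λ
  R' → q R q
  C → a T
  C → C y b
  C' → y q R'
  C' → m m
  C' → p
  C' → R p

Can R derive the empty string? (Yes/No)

Yes

R has an λ-production, so R ⇒ λ.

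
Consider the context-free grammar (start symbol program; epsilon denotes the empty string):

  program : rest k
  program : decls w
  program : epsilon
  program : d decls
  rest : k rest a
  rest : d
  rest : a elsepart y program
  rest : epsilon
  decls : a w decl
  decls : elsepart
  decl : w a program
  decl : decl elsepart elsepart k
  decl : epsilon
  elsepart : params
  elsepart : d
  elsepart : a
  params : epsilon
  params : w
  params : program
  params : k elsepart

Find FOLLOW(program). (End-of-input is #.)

program is the start symbol, so # ∈ FOLLOW(program).
In rest : a elsepart y program: program is at the end, add FOLLOW(rest) = { a, k }.
In decl : w a program: program is at the end, add FOLLOW(decl) = { #, a, d, k, w, y }.
In params : program: program is at the end, add FOLLOW(params) = { #, a, d, k, w, y }.
Union: FOLLOW(program) = { #, a, d, k, w, y }.

{ #, a, d, k, w, y }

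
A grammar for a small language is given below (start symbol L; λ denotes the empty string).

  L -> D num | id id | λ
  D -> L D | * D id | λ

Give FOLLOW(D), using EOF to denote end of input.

In L -> D num: add FIRST(num) = { num }.
In D -> L D: D is at the end, add FOLLOW(D) = { id, num }.
In D -> * D id: add FIRST(id) = { id }.
Union: FOLLOW(D) = { id, num }.

{ id, num }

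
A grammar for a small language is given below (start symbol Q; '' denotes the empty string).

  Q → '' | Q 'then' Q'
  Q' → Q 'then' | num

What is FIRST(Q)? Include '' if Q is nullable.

{ 'then', '' }

Q → '' contributes ''.
From Q → Q 'then' Q': Q nullable, take FIRST(Q) ∪ {'then'} = { 'then' }.
Union: FIRST(Q) = { 'then', '' }.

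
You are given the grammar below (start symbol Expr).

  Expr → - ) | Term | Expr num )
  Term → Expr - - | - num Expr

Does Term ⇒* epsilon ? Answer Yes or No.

No

No nonterminal in this grammar is nullable.
No production of Term has an RHS whose symbols are all nullable, so Term is not nullable.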